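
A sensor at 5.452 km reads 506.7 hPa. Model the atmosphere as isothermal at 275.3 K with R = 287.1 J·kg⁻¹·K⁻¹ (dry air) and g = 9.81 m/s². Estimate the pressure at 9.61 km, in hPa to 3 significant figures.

Scale height: H = RT/g = 287.1 × 275.3 / 9.81 = 8056.9 m.
Between two levels, P₂ = P₁ exp(−Δz/H) with Δz = z₂ − z₁.
Δz = 9610.0 − 5452.0 = 4158.0 m; Δz/H = 4158.0/8056.9 = 0.51608.
P₂ = 506.7 × exp(−0.51608) = 506.7 × 0.59686 = 302.43 hPa.

P ≈ 302 hPa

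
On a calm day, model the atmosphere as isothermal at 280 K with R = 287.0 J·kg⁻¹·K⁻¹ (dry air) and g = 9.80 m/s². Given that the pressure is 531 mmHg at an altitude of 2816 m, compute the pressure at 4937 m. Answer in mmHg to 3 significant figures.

P ≈ 410 mmHg

Scale height: H = RT/g = 287.0 × 280 / 9.80 = 8200.0 m.
Between two levels, P₂ = P₁ exp(−Δz/H) with Δz = z₂ − z₁.
Δz = 4937.0 − 2816.0 = 2121.0 m; Δz/H = 2121.0/8200.0 = 0.25866.
P₂ = 531 × exp(−0.25866) = 531 × 0.77209 = 409.98 mmHg.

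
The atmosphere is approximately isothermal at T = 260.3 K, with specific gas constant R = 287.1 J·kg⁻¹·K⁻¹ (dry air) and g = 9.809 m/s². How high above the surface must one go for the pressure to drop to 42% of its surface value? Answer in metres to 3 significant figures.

Scale height: H = RT/g = 287.1 × 260.3 / 9.809 = 7618.7 m.
Set P/P₀ = exp(−z/H) = 0.42, so z = −H ln(0.42).
−ln(0.42) = 0.86750; z = 7618.7 × 0.86750 = 6609.2 m.

z ≈ 6610 m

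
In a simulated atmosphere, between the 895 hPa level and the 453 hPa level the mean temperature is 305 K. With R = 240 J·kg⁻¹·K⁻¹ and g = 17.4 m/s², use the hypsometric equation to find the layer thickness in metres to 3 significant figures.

Hypsometric equation: Δz = (R T̄/g) ln(P₁/P₂).
R T̄/g = 240 × 305 / 17.4 = 4206.9 m.
ln(895/453) = ln(1.9757) = 0.68092.
Δz = 4206.9 × 0.68092 = 2864.6 m.

Δz ≈ 2860 m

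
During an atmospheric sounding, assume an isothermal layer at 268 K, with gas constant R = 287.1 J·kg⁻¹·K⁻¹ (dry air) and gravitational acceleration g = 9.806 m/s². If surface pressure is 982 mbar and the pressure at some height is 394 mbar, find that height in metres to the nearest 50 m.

z ≈ 7150 m

Scale height: H = RT/g = 287.1 × 268 / 9.806 = 7846.5 m.
Invert the barometric formula: z = H ln(P₀/P).
P₀/P = 982/394 = 2.4924; ln(2.4924) = 0.91325.
z = 7846.5 × 0.91325 = 7165.8 m.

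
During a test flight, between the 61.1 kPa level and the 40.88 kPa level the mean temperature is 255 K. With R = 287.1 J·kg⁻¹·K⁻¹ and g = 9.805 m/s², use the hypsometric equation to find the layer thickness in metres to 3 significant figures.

Hypsometric equation: Δz = (R T̄/g) ln(P₁/P₂).
R T̄/g = 287.1 × 255 / 9.805 = 7466.6 m.
ln(61.1/40.88) = ln(1.4946) = 0.40186.
Δz = 7466.6 × 0.40186 = 3000.5 m.

Δz ≈ 3000 m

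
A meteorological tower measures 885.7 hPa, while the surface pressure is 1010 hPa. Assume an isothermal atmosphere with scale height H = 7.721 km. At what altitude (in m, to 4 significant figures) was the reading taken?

Invert the barometric formula: z = H ln(P₀/P).
P₀/P = 1010/885.7 = 1.1403; ln(1.1403) = 0.13129.
z = 7721.0 × 0.13129 = 1013.7 m.

z ≈ 1014 m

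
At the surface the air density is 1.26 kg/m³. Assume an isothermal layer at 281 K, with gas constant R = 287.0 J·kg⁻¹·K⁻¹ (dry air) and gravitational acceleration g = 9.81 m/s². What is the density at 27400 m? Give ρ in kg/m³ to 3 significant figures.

Scale height: H = RT/g = 287.0 × 281 / 9.81 = 8220.9 m.
In an isothermal atmosphere, density decays like pressure: ρ = ρ₀ exp(−z/H).
z/H = 27400/8220.9 = 3.3330; exp(−3.3330) = 0.035686.
ρ = 1.26 × 0.035686 = 0.044964 kg/m³.

ρ ≈ 0.0450 kg/m³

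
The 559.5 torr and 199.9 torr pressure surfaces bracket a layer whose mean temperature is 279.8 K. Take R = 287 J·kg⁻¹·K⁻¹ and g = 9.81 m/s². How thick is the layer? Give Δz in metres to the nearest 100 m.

Δz ≈ 8400 m

Hypsometric equation: Δz = (R T̄/g) ln(P₁/P₂).
R T̄/g = 287 × 279.8 / 9.81 = 8185.8 m.
ln(559.5/199.9) = ln(2.7989) = 1.0292.
Δz = 8185.8 × 1.0292 = 8424.8 m.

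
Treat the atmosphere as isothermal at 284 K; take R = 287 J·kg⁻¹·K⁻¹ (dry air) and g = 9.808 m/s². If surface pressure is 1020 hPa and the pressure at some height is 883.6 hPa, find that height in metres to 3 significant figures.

z ≈ 1190 m

Scale height: H = RT/g = 287 × 284 / 9.808 = 8310.4 m.
Invert the barometric formula: z = H ln(P₀/P).
P₀/P = 1020/883.6 = 1.1544; ln(1.1544) = 0.14358.
z = 8310.4 × 0.14358 = 1193.2 m.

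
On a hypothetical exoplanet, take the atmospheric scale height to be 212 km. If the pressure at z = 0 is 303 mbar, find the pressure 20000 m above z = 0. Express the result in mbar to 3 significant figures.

P ≈ 276 mbar

Barometric formula: P = P₀ exp(−z/H).
z/H = 20000/212000 = 0.094340; exp(−0.094340) = 0.90997.
P = 303 × 0.90997 = 275.72 mbar.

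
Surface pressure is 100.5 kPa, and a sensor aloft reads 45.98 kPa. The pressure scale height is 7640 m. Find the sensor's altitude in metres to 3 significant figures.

Invert the barometric formula: z = H ln(P₀/P).
P₀/P = 100.5/45.98 = 2.1857; ln(2.1857) = 0.78194.
z = 7640.0 × 0.78194 = 5974.0 m.

z ≈ 5970 m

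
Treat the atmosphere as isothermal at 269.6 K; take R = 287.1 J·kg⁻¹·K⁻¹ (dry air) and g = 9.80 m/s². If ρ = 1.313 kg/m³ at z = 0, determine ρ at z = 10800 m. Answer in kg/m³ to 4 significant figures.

Scale height: H = RT/g = 287.1 × 269.6 / 9.80 = 7898.2 m.
In an isothermal atmosphere, density decays like pressure: ρ = ρ₀ exp(−z/H).
z/H = 10800/7898.2 = 1.3674; exp(−1.3674) = 0.25477.
ρ = 1.313 × 0.25477 = 0.33451 kg/m³.

ρ ≈ 0.3345 kg/m³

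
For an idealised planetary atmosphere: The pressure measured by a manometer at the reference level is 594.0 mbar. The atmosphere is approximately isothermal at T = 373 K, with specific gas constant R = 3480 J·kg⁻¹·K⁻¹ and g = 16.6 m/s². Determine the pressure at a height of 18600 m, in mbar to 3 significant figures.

Scale height: H = RT/g = 3480 × 373 / 16.6 = 78195 m.
Barometric formula: P = P₀ exp(−z/H).
z/H = 18600/78195 = 0.23787; exp(−0.23787) = 0.78831.
P = 594.0 × 0.78831 = 468.26 mbar.

P ≈ 468 mbar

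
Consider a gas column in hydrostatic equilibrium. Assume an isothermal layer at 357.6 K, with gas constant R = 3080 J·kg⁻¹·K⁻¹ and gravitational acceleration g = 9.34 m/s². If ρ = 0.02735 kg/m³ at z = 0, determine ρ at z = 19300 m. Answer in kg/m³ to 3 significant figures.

Scale height: H = RT/g = 3080 × 357.6 / 9.34 = 117920 m.
In an isothermal atmosphere, density decays like pressure: ρ = ρ₀ exp(−z/H).
z/H = 19300/117920 = 0.16367; exp(−0.16367) = 0.84902.
ρ = 0.02735 × 0.84902 = 0.023221 kg/m³.

ρ ≈ 0.0232 kg/m³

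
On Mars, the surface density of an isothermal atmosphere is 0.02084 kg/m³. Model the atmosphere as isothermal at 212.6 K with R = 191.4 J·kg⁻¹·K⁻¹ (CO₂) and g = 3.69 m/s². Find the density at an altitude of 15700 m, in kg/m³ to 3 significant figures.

ρ ≈ 0.00502 kg/m³

Scale height: H = RT/g = 191.4 × 212.6 / 3.69 = 11028 m.
In an isothermal atmosphere, density decays like pressure: ρ = ρ₀ exp(−z/H).
z/H = 15700/11028 = 1.4236; exp(−1.4236) = 0.24085.
ρ = 0.02084 × 0.24085 = 0.0050193 kg/m³.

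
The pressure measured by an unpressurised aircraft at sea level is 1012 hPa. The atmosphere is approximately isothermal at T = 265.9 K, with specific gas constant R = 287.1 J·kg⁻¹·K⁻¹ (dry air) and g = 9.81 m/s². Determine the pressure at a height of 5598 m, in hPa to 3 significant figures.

Scale height: H = RT/g = 287.1 × 265.9 / 9.81 = 7781.8 m.
Barometric formula: P = P₀ exp(−z/H).
z/H = 5598.0/7781.8 = 0.71937; exp(−0.71937) = 0.48706.
P = 1012 × 0.48706 = 492.90 hPa.

P ≈ 493 hPa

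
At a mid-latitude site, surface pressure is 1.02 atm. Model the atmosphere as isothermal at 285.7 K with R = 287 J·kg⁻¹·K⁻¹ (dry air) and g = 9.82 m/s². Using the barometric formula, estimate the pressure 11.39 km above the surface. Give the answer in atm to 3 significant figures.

Scale height: H = RT/g = 287 × 285.7 / 9.82 = 8349.9 m.
Barometric formula: P = P₀ exp(−z/H).
z/H = 11390/8349.9 = 1.3641; exp(−1.3641) = 0.25561.
P = 1.02 × 0.25561 = 0.26072 atm.

P ≈ 0.261 atm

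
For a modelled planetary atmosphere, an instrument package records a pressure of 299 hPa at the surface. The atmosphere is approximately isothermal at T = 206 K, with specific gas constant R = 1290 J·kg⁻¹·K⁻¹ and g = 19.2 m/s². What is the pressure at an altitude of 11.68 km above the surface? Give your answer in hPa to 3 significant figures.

P ≈ 129 hPa

Scale height: H = RT/g = 1290 × 206 / 19.2 = 13841 m.
Barometric formula: P = P₀ exp(−z/H).
z/H = 11680/13841 = 0.84387; exp(−0.84387) = 0.43004.
P = 299 × 0.43004 = 128.58 hPa.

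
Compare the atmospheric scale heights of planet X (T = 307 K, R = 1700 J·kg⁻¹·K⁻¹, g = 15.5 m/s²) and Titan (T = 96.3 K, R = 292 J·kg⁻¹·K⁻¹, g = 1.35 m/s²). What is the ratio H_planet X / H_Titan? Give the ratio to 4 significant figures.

H = RT/g for each body.
H_planet X = 1700 × 307 / 15.5 = 33671 m.
H_Titan = 292 × 96.3 / 1.35 = 20829 m.
H_planet X/H_Titan = 33671/20829 = 1.6165.

H_planet X/H_Titan ≈ 1.617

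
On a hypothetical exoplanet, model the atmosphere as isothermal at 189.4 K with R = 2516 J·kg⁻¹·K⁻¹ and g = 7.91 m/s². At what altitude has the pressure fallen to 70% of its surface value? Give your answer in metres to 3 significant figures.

z ≈ 21500 m

Scale height: H = RT/g = 2516 × 189.4 / 7.91 = 60244 m.
Set P/P₀ = exp(−z/H) = 0.7, so z = −H ln(0.7).
−ln(0.7) = 0.35667; z = 60244 × 0.35667 = 21487 m.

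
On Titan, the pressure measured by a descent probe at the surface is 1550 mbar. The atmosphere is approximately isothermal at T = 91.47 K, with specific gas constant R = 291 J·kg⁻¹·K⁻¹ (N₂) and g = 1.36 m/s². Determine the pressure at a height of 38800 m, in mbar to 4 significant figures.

Scale height: H = RT/g = 291 × 91.47 / 1.36 = 19572 m.
Barometric formula: P = P₀ exp(−z/H).
z/H = 38800/19572 = 1.9824; exp(−1.9824) = 0.13774.
P = 1550 × 0.13774 = 213.50 mbar.

P ≈ 213.5 mbar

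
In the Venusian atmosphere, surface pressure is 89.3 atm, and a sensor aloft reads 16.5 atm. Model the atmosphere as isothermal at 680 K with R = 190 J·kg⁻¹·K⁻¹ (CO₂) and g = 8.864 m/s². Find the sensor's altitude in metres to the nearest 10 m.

z ≈ 24610 m

Scale height: H = RT/g = 190 × 680 / 8.864 = 14576 m.
Invert the barometric formula: z = H ln(P₀/P).
P₀/P = 89.3/16.5 = 5.4121; ln(5.4121) = 1.6886.
z = 14576 × 1.6886 = 24613 m.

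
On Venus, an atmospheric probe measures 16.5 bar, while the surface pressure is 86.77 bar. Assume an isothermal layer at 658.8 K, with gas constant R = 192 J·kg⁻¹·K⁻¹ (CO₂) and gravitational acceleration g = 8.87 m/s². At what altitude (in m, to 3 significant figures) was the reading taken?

z ≈ 23700 m

Scale height: H = RT/g = 192 × 658.8 / 8.87 = 14260 m.
Invert the barometric formula: z = H ln(P₀/P).
P₀/P = 86.77/16.5 = 5.2588; ln(5.2588) = 1.6599.
z = 14260 × 1.6599 = 23670 m.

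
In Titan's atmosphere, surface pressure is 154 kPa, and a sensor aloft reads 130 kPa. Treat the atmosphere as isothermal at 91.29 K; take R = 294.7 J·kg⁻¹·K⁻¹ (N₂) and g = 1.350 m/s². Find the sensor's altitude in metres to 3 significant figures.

z ≈ 3380 m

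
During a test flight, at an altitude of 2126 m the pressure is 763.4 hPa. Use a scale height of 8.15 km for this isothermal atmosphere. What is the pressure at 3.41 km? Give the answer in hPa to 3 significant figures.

P ≈ 652 hPa

Between two levels, P₂ = P₁ exp(−Δz/H) with Δz = z₂ − z₁.
Δz = 3410.0 − 2126.0 = 1284.0 m; Δz/H = 1284.0/8150.0 = 0.15755.
P₂ = 763.4 × exp(−0.15755) = 763.4 × 0.85423 = 652.12 hPa.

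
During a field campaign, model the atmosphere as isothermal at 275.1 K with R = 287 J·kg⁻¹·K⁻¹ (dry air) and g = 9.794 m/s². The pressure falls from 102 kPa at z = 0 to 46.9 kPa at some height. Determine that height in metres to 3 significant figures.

z ≈ 6260 m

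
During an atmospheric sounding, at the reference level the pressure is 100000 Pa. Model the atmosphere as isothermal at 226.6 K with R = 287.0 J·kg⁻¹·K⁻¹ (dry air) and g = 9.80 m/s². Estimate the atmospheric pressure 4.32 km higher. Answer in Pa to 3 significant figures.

P ≈ 52200 Pa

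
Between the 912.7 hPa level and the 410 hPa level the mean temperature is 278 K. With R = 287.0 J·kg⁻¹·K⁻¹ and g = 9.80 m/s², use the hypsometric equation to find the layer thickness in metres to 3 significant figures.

Hypsometric equation: Δz = (R T̄/g) ln(P₁/P₂).
R T̄/g = 287.0 × 278 / 9.80 = 8141.4 m.
ln(912.7/410) = ln(2.2261) = 0.80025.
Δz = 8141.4 × 0.80025 = 6515.2 m.

Δz ≈ 6520 m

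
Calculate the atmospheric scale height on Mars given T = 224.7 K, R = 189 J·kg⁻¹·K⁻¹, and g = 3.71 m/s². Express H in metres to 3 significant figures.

H ≈ 11400 m

The scale height of an isothermal atmosphere is H = RT/g.
H = 189 × 224.7 / 3.71 = 42468/3.71 = 11447 m.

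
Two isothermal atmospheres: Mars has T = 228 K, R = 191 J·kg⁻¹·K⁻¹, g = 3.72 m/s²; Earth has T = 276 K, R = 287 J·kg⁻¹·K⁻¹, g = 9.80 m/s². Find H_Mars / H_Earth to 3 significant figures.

H_Mars/H_Earth ≈ 1.45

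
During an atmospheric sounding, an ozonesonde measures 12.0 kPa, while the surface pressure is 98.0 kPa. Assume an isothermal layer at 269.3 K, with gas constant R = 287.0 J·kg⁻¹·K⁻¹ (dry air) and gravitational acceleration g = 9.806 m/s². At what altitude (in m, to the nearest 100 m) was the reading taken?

z ≈ 16600 m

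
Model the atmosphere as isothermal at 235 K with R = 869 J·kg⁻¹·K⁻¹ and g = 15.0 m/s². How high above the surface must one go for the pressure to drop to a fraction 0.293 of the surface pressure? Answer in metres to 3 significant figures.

Scale height: H = RT/g = 869 × 235 / 15.0 = 13614 m.
Set P/P₀ = exp(−z/H) = 0.293, so z = −H ln(0.293).
−ln(0.293) = 1.2276; z = 13614 × 1.2276 = 16713 m.

z ≈ 16700 m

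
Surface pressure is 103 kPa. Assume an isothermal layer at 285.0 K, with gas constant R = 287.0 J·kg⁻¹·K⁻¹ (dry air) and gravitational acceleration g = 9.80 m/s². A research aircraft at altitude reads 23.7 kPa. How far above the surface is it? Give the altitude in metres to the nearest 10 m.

z ≈ 12260 m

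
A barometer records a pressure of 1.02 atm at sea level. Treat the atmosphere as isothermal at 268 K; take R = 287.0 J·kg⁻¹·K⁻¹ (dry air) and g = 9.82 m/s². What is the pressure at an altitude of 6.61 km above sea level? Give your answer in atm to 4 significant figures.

Scale height: H = RT/g = 287.0 × 268 / 9.82 = 7832.6 m.
Barometric formula: P = P₀ exp(−z/H).
z/H = 6610.0/7832.6 = 0.84391; exp(−0.84391) = 0.43003.
P = 1.02 × 0.43003 = 0.43863 atm.

P ≈ 0.4386 atm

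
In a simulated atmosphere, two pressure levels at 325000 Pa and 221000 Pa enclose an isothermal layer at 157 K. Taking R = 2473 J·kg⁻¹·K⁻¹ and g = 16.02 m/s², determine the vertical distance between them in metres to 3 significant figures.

Δz ≈ 9350 m

Hypsometric equation: Δz = (R T̄/g) ln(P₁/P₂).
R T̄/g = 2473 × 157 / 16.02 = 24236 m.
ln(325000/221000) = ln(1.4706) = 0.38567.
Δz = 24236 × 0.38567 = 9347.1 m.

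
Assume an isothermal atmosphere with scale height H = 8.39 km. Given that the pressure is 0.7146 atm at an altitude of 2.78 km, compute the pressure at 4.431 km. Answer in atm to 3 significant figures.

P ≈ 0.587 atm

Between two levels, P₂ = P₁ exp(−Δz/H) with Δz = z₂ − z₁.
Δz = 4431.0 − 2780.0 = 1651.0 m; Δz/H = 1651.0/8390.0 = 0.19678.
P₂ = 0.7146 × exp(−0.19678) = 0.7146 × 0.82137 = 0.58695 atm.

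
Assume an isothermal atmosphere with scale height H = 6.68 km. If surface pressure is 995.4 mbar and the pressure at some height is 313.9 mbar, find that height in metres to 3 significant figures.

z ≈ 7710 m

Invert the barometric formula: z = H ln(P₀/P).
P₀/P = 995.4/313.9 = 3.1711; ln(3.1711) = 1.1541.
z = 6680.0 × 1.1541 = 7709.4 m.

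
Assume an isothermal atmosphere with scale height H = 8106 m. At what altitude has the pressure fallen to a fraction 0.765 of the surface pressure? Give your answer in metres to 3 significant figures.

z ≈ 2170 m

Set P/P₀ = exp(−z/H) = 0.765, so z = −H ln(0.765).
−ln(0.765) = 0.26788; z = 8106.0 × 0.26788 = 2171.4 m.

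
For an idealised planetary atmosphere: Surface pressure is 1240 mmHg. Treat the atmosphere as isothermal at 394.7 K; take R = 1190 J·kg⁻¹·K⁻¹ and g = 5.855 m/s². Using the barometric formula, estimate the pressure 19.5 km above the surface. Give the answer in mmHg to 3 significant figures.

P ≈ 972 mmHg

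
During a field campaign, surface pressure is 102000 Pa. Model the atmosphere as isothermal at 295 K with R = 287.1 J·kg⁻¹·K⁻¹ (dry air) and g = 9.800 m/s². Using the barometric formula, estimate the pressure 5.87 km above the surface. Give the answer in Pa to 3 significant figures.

Scale height: H = RT/g = 287.1 × 295 / 9.800 = 8642.3 m.
Barometric formula: P = P₀ exp(−z/H).
z/H = 5870.0/8642.3 = 0.67922; exp(−0.67922) = 0.50701.
P = 102000 × 0.50701 = 51715 Pa.

P ≈ 51700 Pa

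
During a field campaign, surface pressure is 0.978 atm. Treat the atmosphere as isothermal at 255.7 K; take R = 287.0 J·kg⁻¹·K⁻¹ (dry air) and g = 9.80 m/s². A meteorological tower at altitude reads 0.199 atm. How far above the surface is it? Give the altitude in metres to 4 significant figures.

Scale height: H = RT/g = 287.0 × 255.7 / 9.80 = 7488.4 m.
Invert the barometric formula: z = H ln(P₀/P).
P₀/P = 0.978/0.199 = 4.9146; ln(4.9146) = 1.5922.
z = 7488.4 × 1.5922 = 11923 m.

z ≈ 11920 m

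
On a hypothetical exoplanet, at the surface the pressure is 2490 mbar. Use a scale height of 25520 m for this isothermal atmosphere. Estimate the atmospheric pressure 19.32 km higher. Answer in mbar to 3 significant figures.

Barometric formula: P = P₀ exp(−z/H).
z/H = 19320/25520 = 0.75705; exp(−0.75705) = 0.46905.
P = 2490 × 0.46905 = 1167.9 mbar.

P ≈ 1170 mbar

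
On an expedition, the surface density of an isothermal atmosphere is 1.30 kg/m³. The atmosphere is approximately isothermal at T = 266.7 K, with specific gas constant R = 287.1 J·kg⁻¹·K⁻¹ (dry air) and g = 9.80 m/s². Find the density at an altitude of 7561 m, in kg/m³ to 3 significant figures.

Scale height: H = RT/g = 287.1 × 266.7 / 9.80 = 7813.2 m.
In an isothermal atmosphere, density decays like pressure: ρ = ρ₀ exp(−z/H).
z/H = 7561.0/7813.2 = 0.96772; exp(−0.96772) = 0.37995.
ρ = 1.30 × 0.37995 = 0.49394 kg/m³.

ρ ≈ 0.494 kg/m³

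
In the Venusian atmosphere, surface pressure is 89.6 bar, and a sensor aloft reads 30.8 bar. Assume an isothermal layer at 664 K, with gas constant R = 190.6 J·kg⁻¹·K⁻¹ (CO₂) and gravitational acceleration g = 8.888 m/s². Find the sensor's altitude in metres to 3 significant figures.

z ≈ 15200 m

Scale height: H = RT/g = 190.6 × 664 / 8.888 = 14239 m.
Invert the barometric formula: z = H ln(P₀/P).
P₀/P = 89.6/30.8 = 2.9091; ln(2.9091) = 1.0678.
z = 14239 × 1.0678 = 15204 m.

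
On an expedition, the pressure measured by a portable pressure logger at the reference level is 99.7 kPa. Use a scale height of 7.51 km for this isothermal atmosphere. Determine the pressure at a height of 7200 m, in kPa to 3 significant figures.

P ≈ 38.2 kPa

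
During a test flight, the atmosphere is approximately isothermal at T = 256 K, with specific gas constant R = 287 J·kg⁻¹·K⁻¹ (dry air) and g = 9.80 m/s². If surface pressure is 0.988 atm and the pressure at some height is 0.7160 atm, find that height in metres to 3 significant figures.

Scale height: H = RT/g = 287 × 256 / 9.80 = 7497.1 m.
Invert the barometric formula: z = H ln(P₀/P).
P₀/P = 0.988/0.7160 = 1.3799; ln(1.3799) = 0.32201.
z = 7497.1 × 0.32201 = 2414.1 m.

z ≈ 2410 m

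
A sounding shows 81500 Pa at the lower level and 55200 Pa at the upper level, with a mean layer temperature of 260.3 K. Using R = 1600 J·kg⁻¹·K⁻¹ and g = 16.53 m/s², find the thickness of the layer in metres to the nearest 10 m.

Δz ≈ 9820 m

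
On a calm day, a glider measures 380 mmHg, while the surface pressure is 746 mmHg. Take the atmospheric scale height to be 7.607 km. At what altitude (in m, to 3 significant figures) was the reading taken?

z ≈ 5130 m

Invert the barometric formula: z = H ln(P₀/P).
P₀/P = 746/380 = 1.9632; ln(1.9632) = 0.67458.
z = 7607.0 × 0.67458 = 5131.5 m.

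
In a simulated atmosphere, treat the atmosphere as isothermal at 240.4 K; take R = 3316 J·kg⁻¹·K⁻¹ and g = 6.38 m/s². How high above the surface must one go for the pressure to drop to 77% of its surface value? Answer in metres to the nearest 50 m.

Scale height: H = RT/g = 3316 × 240.4 / 6.38 = 124950 m.
Set P/P₀ = exp(−z/H) = 0.77, so z = −H ln(0.77).
−ln(0.77) = 0.26136; z = 124950 × 0.26136 = 32657 m.

z ≈ 32650 m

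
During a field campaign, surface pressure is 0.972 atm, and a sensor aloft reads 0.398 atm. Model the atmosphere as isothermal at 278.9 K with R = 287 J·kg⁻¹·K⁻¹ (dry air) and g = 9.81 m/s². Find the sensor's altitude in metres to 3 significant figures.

z ≈ 7290 m

Scale height: H = RT/g = 287 × 278.9 / 9.81 = 8159.5 m.
Invert the barometric formula: z = H ln(P₀/P).
P₀/P = 0.972/0.398 = 2.4422; ln(2.4422) = 0.89290.
z = 8159.5 × 0.89290 = 7285.6 m.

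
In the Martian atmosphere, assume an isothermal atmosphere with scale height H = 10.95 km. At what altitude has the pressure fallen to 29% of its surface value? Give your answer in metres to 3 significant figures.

Set P/P₀ = exp(−z/H) = 0.29, so z = −H ln(0.29).
−ln(0.29) = 1.2379; z = 10950 × 1.2379 = 13555 m.

z ≈ 13600 m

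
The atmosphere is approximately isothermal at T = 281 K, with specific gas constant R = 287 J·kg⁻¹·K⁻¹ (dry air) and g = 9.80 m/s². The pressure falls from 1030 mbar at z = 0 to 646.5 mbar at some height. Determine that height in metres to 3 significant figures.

Scale height: H = RT/g = 287 × 281 / 9.80 = 8229.3 m.
Invert the barometric formula: z = H ln(P₀/P).
P₀/P = 1030/646.5 = 1.5932; ln(1.5932) = 0.46574.
z = 8229.3 × 0.46574 = 3832.7 m.

z ≈ 3830 m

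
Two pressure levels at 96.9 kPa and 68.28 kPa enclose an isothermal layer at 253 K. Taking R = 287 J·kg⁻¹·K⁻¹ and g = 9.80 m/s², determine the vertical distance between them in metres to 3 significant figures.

Hypsometric equation: Δz = (R T̄/g) ln(P₁/P₂).
R T̄/g = 287 × 253 / 9.80 = 7409.3 m.
ln(96.9/68.28) = ln(1.4192) = 0.35009.
Δz = 7409.3 × 0.35009 = 2593.9 m.

Δz ≈ 2590 m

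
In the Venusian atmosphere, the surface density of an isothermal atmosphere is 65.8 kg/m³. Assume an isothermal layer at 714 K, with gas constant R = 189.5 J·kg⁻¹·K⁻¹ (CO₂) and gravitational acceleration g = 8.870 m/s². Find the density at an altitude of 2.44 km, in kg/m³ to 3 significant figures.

ρ ≈ 56.1 kg/m³

Scale height: H = RT/g = 189.5 × 714 / 8.870 = 15254 m.
In an isothermal atmosphere, density decays like pressure: ρ = ρ₀ exp(−z/H).
z/H = 2440.0/15254 = 0.15996; exp(−0.15996) = 0.85218.
ρ = 65.8 × 0.85218 = 56.073 kg/m³.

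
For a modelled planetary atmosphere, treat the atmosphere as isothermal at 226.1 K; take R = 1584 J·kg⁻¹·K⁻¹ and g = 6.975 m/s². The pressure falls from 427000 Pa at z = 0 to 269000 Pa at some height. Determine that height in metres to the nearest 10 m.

Scale height: H = RT/g = 1584 × 226.1 / 6.975 = 51347 m.
Invert the barometric formula: z = H ln(P₀/P).
P₀/P = 427000/269000 = 1.5874; ln(1.5874) = 0.46210.
z = 51347 × 0.46210 = 23727 m.

z ≈ 23730 m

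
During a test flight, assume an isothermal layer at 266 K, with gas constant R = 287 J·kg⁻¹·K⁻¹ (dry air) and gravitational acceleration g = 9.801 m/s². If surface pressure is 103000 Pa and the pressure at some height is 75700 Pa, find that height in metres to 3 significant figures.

Scale height: H = RT/g = 287 × 266 / 9.801 = 7789.2 m.
Invert the barometric formula: z = H ln(P₀/P).
P₀/P = 103000/75700 = 1.3606; ln(1.3606) = 0.30793.
z = 7789.2 × 0.30793 = 2398.5 m.

z ≈ 2400 m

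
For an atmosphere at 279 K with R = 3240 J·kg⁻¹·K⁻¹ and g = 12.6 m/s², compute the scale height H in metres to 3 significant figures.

H ≈ 71700 m

The scale height of an isothermal atmosphere is H = RT/g.
H = 3240 × 279 / 12.6 = 903960/12.6 = 71743 m.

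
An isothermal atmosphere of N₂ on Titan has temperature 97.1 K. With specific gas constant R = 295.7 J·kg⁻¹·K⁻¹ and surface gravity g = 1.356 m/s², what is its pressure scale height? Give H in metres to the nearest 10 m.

H ≈ 21170 m

The scale height of an isothermal atmosphere is H = RT/g.
H = 295.7 × 97.1 / 1.356 = 28712/1.356 = 21174 m.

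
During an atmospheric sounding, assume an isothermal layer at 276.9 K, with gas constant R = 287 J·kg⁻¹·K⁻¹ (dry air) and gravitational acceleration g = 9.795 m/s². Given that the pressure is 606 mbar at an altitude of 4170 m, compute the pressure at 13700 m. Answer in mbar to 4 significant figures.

P ≈ 187.2 mbar

Scale height: H = RT/g = 287 × 276.9 / 9.795 = 8113.4 m.
Between two levels, P₂ = P₁ exp(−Δz/H) with Δz = z₂ − z₁.
Δz = 13700 − 4170.0 = 9530.0 m; Δz/H = 9530.0/8113.4 = 1.1746.
P₂ = 606 × exp(−1.1746) = 606 × 0.30894 = 187.22 mbar.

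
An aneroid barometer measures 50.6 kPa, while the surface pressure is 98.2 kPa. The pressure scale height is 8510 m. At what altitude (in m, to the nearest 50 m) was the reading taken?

Invert the barometric formula: z = H ln(P₀/P).
P₀/P = 98.2/50.6 = 1.9407; ln(1.9407) = 0.66305.
z = 8510.0 × 0.66305 = 5642.6 m.

z ≈ 5650 m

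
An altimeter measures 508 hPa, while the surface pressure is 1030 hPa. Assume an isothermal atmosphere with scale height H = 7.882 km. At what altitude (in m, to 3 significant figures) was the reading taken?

z ≈ 5570 m

Invert the barometric formula: z = H ln(P₀/P).
P₀/P = 1030/508 = 2.0276; ln(2.0276) = 0.70685.
z = 7882.0 × 0.70685 = 5571.4 m.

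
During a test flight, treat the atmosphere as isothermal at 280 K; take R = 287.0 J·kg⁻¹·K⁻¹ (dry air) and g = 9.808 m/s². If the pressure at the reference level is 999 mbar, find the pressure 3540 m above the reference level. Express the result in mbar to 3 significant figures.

Scale height: H = RT/g = 287.0 × 280 / 9.808 = 8193.3 m.
Barometric formula: P = P₀ exp(−z/H).
z/H = 3540.0/8193.3 = 0.43206; exp(−0.43206) = 0.64917.
P = 999 × 0.64917 = 648.52 mbar.

P ≈ 649 mbar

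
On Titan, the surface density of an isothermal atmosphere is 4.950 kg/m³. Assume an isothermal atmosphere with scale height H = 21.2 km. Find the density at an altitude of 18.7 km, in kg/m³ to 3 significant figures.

ρ ≈ 2.05 kg/m³

In an isothermal atmosphere, density decays like pressure: ρ = ρ₀ exp(−z/H).
z/H = 18700/21200 = 0.88208; exp(−0.88208) = 0.41392.
ρ = 4.950 × 0.41392 = 2.0489 kg/m³.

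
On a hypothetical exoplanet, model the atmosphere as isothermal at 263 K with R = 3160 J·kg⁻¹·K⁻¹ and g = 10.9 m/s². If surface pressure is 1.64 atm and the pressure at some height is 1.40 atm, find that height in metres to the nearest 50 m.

z ≈ 12050 m

Scale height: H = RT/g = 3160 × 263 / 10.9 = 76246 m.
Invert the barometric formula: z = H ln(P₀/P).
P₀/P = 1.64/1.40 = 1.1714; ln(1.1714) = 0.15820.
z = 76246 × 0.15820 = 12062 m.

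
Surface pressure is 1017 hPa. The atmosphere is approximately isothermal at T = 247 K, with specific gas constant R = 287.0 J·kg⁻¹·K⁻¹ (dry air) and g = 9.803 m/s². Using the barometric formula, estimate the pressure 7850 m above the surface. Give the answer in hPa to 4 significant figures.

Scale height: H = RT/g = 287.0 × 247 / 9.803 = 7231.4 m.
Barometric formula: P = P₀ exp(−z/H).
z/H = 7850.0/7231.4 = 1.0855; exp(−1.0855) = 0.33773.
P = 1017 × 0.33773 = 343.47 hPa.

P ≈ 343.5 hPa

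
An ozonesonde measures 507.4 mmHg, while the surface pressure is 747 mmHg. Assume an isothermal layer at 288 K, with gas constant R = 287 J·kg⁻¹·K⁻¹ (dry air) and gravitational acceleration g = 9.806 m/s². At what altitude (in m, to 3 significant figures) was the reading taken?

Scale height: H = RT/g = 287 × 288 / 9.806 = 8429.1 m.
Invert the barometric formula: z = H ln(P₀/P).
P₀/P = 747/507.4 = 1.4722; ln(1.4722) = 0.38676.
z = 8429.1 × 0.38676 = 3260.0 m.

z ≈ 3260 m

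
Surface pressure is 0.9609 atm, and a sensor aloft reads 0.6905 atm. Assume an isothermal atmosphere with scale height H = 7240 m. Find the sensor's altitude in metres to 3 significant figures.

z ≈ 2390 m

Invert the barometric formula: z = H ln(P₀/P).
P₀/P = 0.9609/0.6905 = 1.3916; ln(1.3916) = 0.33045.
z = 7240.0 × 0.33045 = 2392.5 m.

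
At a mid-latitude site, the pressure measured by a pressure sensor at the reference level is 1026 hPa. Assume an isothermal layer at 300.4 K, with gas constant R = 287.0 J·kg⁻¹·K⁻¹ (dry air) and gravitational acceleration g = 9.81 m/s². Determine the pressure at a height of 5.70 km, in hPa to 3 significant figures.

P ≈ 536 hPa

Scale height: H = RT/g = 287.0 × 300.4 / 9.81 = 8788.5 m.
Barometric formula: P = P₀ exp(−z/H).
z/H = 5700.0/8788.5 = 0.64857; exp(−0.64857) = 0.52279.
P = 1026 × 0.52279 = 536.38 hPa.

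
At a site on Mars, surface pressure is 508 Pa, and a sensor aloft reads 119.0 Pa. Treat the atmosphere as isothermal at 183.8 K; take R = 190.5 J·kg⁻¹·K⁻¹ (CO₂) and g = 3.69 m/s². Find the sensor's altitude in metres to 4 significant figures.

Scale height: H = RT/g = 190.5 × 183.8 / 3.69 = 9488.9 m.
Invert the barometric formula: z = H ln(P₀/P).
P₀/P = 508/119.0 = 4.2689; ln(4.2689) = 1.4514.
z = 9488.9 × 1.4514 = 13772 m.

z ≈ 13770 m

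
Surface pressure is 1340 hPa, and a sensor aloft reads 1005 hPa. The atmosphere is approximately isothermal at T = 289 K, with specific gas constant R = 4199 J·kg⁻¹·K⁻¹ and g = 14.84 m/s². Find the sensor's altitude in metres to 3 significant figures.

z ≈ 23500 m

Scale height: H = RT/g = 4199 × 289 / 14.84 = 81773 m.
Invert the barometric formula: z = H ln(P₀/P).
P₀/P = 1340/1005 = 1.3333; ln(1.3333) = 0.28766.
z = 81773 × 0.28766 = 23523 m.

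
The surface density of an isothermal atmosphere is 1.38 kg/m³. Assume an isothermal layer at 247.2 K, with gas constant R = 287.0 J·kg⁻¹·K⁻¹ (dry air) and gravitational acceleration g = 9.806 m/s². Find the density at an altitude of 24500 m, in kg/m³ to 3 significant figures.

Scale height: H = RT/g = 287.0 × 247.2 / 9.806 = 7235.0 m.
In an isothermal atmosphere, density decays like pressure: ρ = ρ₀ exp(−z/H).
z/H = 24500/7235.0 = 3.3863; exp(−3.3863) = 0.033834.
ρ = 1.38 × 0.033834 = 0.046691 kg/m³.

ρ ≈ 0.0467 kg/m³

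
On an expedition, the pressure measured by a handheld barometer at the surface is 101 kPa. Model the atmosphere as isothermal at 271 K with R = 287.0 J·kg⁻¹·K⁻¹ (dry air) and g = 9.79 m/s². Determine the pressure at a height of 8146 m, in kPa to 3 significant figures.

P ≈ 36.2 kPa

Scale height: H = RT/g = 287.0 × 271 / 9.79 = 7944.5 m.
Barometric formula: P = P₀ exp(−z/H).
z/H = 8146.0/7944.5 = 1.0254; exp(−1.0254) = 0.35865.
P = 101 × 0.35865 = 36.224 kPa.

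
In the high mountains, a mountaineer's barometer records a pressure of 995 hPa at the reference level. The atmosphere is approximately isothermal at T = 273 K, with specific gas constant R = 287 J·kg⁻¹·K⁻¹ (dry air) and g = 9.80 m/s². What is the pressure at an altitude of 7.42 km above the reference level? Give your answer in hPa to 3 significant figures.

P ≈ 393 hPa

Scale height: H = RT/g = 287 × 273 / 9.80 = 7995.0 m.
Barometric formula: P = P₀ exp(−z/H).
z/H = 7420.0/7995.0 = 0.92808; exp(−0.92808) = 0.39531.
P = 995 × 0.39531 = 393.33 hPa.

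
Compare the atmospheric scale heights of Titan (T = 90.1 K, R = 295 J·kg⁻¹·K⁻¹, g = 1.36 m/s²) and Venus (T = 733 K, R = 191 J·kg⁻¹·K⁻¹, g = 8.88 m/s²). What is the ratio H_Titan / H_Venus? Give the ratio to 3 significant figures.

H_Titan/H_Venus ≈ 1.24

H = RT/g for each body.
H_Titan = 295 × 90.1 / 1.36 = 19544 m.
H_Venus = 191 × 733 / 8.88 = 15766 m.
H_Titan/H_Venus = 19544/15766 = 1.2396.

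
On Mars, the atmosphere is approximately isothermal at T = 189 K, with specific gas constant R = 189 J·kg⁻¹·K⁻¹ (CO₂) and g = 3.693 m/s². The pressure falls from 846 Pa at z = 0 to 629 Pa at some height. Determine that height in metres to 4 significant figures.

z ≈ 2867 m

Scale height: H = RT/g = 189 × 189 / 3.693 = 9672.6 m.
Invert the barometric formula: z = H ln(P₀/P).
P₀/P = 846/629 = 1.3450; ln(1.3450) = 0.29639.
z = 9672.6 × 0.29639 = 2866.9 m.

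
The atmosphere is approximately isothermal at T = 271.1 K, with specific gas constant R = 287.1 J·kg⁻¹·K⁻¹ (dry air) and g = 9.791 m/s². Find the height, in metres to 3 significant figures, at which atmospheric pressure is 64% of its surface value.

z ≈ 3550 m

Scale height: H = RT/g = 287.1 × 271.1 / 9.791 = 7949.4 m.
Set P/P₀ = exp(−z/H) = 0.64, so z = −H ln(0.64).
−ln(0.64) = 0.44629; z = 7949.4 × 0.44629 = 3547.7 m.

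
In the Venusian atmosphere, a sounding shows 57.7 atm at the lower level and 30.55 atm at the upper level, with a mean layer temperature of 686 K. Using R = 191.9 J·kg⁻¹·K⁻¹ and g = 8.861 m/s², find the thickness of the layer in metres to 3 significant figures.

Δz ≈ 9450 m

Hypsometric equation: Δz = (R T̄/g) ln(P₁/P₂).
R T̄/g = 191.9 × 686 / 8.861 = 14856 m.
ln(57.7/30.55) = ln(1.8887) = 0.63589.
Δz = 14856 × 0.63589 = 9446.8 m.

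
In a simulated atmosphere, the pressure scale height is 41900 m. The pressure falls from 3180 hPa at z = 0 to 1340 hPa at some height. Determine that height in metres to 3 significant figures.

Invert the barometric formula: z = H ln(P₀/P).
P₀/P = 3180/1340 = 2.3731; ln(2.3731) = 0.86420.
z = 41900 × 0.86420 = 36210 m.

z ≈ 36200 m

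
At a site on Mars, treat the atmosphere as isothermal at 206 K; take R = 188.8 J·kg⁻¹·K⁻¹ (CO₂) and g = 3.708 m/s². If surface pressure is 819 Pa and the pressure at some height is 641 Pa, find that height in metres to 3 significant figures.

Scale height: H = RT/g = 188.8 × 206 / 3.708 = 10489 m.
Invert the barometric formula: z = H ln(P₀/P).
P₀/P = 819/641 = 1.2777; ln(1.2777) = 0.24506.
z = 10489 × 0.24506 = 2570.4 m.

z ≈ 2570 m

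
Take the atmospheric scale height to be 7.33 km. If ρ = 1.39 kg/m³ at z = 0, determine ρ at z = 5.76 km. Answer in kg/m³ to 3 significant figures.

In an isothermal atmosphere, density decays like pressure: ρ = ρ₀ exp(−z/H).
z/H = 5760.0/7330.0 = 0.78581; exp(−0.78581) = 0.45575.
ρ = 1.39 × 0.45575 = 0.63349 kg/m³.

ρ ≈ 0.633 kg/m³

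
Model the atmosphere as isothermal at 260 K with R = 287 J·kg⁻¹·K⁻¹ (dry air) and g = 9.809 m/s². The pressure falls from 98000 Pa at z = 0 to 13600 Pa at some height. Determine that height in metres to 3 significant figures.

z ≈ 15000 m

Scale height: H = RT/g = 287 × 260 / 9.809 = 7607.3 m.
Invert the barometric formula: z = H ln(P₀/P).
P₀/P = 98000/13600 = 7.2059; ln(7.2059) = 1.9749.
z = 7607.3 × 1.9749 = 15024 m.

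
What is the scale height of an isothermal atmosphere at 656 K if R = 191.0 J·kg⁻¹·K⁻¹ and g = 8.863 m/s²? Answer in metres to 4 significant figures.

The scale height of an isothermal atmosphere is H = RT/g.
H = 191.0 × 656 / 8.863 = 125300/8.863 = 14137 m.

H ≈ 14140 m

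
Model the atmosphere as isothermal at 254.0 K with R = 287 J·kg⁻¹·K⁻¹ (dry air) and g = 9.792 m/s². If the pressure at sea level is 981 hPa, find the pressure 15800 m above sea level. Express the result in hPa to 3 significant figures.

Scale height: H = RT/g = 287 × 254.0 / 9.792 = 7444.6 m.
Barometric formula: P = P₀ exp(−z/H).
z/H = 15800/7444.6 = 2.1223; exp(−2.1223) = 0.11976.
P = 981 × 0.11976 = 117.48 hPa.

P ≈ 117 hPa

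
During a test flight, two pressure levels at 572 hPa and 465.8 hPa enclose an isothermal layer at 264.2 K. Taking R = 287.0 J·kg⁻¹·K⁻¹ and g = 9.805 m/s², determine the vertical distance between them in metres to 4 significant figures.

Hypsometric equation: Δz = (R T̄/g) ln(P₁/P₂).
R T̄/g = 287.0 × 264.2 / 9.805 = 7733.3 m.
ln(572/465.8) = ln(1.2280) = 0.20539.
Δz = 7733.3 × 0.20539 = 1588.3 m.

Δz ≈ 1588 m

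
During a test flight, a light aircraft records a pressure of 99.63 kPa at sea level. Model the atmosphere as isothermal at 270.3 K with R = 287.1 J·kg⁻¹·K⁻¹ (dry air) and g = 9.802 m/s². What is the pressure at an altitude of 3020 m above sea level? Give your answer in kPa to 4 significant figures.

P ≈ 68.03 kPa

Scale height: H = RT/g = 287.1 × 270.3 / 9.802 = 7917.1 m.
Barometric formula: P = P₀ exp(−z/H).
z/H = 3020.0/7917.1 = 0.38145; exp(−0.38145) = 0.68287.
P = 99.63 × 0.68287 = 68.034 kPa.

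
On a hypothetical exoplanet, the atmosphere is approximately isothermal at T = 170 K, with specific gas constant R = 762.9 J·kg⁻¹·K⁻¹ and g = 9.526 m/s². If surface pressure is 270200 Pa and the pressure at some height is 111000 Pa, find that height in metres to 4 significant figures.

z ≈ 12110 m

Scale height: H = RT/g = 762.9 × 170 / 9.526 = 13615 m.
Invert the barometric formula: z = H ln(P₀/P).
P₀/P = 270200/111000 = 2.4342; ln(2.4342) = 0.88962.
z = 13615 × 0.88962 = 12112 m.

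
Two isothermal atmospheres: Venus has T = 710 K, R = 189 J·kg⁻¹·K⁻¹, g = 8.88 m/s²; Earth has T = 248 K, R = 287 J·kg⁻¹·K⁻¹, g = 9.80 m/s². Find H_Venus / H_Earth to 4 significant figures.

H_Venus/H_Earth ≈ 2.081

H = RT/g for each body.
H_Venus = 189 × 710 / 8.88 = 15111 m.
H_Earth = 287 × 248 / 9.80 = 7262.9 m.
H_Venus/H_Earth = 15111/7262.9 = 2.0806.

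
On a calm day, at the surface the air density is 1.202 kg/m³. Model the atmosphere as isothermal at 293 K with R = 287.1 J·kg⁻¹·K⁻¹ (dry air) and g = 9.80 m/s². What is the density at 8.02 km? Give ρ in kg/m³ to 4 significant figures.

Scale height: H = RT/g = 287.1 × 293 / 9.80 = 8583.7 m.
In an isothermal atmosphere, density decays like pressure: ρ = ρ₀ exp(−z/H).
z/H = 8020.0/8583.7 = 0.93433; exp(−0.93433) = 0.39285.
ρ = 1.202 × 0.39285 = 0.47221 kg/m³.

ρ ≈ 0.4722 kg/m³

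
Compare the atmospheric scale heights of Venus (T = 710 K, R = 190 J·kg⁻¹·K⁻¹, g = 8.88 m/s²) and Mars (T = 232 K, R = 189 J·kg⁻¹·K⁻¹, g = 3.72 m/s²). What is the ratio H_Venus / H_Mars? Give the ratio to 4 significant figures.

H = RT/g for each body.
H_Venus = 190 × 710 / 8.88 = 15191 m.
H_Mars = 189 × 232 / 3.72 = 11787 m.
H_Venus/H_Mars = 15191/11787 = 1.2888.

H_Venus/H_Mars ≈ 1.289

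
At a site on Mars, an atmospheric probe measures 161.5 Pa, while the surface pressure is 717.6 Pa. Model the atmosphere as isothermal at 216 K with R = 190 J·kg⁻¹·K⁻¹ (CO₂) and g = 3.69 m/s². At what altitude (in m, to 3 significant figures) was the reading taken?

z ≈ 16600 m

Scale height: H = RT/g = 190 × 216 / 3.69 = 11122 m.
Invert the barometric formula: z = H ln(P₀/P).
P₀/P = 717.6/161.5 = 4.4433; ln(4.4433) = 1.4914.
z = 11122 × 1.4914 = 16587 m.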